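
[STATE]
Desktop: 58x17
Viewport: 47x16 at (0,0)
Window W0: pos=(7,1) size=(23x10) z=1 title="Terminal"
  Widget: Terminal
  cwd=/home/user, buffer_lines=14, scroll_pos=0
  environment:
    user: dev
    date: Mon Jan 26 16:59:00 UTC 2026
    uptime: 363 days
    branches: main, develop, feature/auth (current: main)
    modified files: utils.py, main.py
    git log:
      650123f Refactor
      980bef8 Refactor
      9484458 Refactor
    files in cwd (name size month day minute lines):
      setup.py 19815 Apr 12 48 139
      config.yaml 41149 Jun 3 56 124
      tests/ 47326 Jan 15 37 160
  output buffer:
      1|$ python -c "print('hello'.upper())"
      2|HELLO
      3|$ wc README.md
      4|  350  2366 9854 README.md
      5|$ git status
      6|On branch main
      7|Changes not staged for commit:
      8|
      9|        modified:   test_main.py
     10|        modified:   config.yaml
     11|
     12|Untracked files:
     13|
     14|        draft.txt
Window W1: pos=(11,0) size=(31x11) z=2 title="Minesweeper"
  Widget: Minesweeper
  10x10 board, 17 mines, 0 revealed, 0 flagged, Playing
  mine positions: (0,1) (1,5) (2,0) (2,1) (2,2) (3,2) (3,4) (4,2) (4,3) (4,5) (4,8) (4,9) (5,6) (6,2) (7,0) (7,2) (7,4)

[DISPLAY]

           ┏━━━━━━━━━━━━━━━━━━━━━━━━━━━━━┓     
       ┏━━━┃ Minesweeper                 ┃     
       ┃ Te┠─────────────────────────────┨     
       ┠───┃■■■■■■■■■■                   ┃     
       ┃$ p┃■■■■■■■■■■                   ┃     
       ┃HEL┃■■■■■■■■■■                   ┃     
       ┃$ w┃■■■■■■■■■■                   ┃     
       ┃  3┃■■■■■■■■■■                   ┃     
       ┃$ g┃■■■■■■■■■■                   ┃     
       ┃On ┃■■■■■■■■■■                   ┃     
       ┗━━━┗━━━━━━━━━━━━━━━━━━━━━━━━━━━━━┛     
                                               
                                               
                                               
                                               
                                               


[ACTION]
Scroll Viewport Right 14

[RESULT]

┏━━━━━━━━━━━━━━━━━━━━━━━━━━━━━┓                
┃ Minesweeper                 ┃                
┠─────────────────────────────┨                
┃■■■■■■■■■■                   ┃                
┃■■■■■■■■■■                   ┃                
┃■■■■■■■■■■                   ┃                
┃■■■■■■■■■■                   ┃                
┃■■■■■■■■■■                   ┃                
┃■■■■■■■■■■                   ┃                
┃■■■■■■■■■■                   ┃                
┗━━━━━━━━━━━━━━━━━━━━━━━━━━━━━┛                
                                               
                                               
                                               
                                               
                                               


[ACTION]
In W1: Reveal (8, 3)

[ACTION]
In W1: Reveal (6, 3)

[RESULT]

┏━━━━━━━━━━━━━━━━━━━━━━━━━━━━━┓                
┃ Minesweeper                 ┃                
┠─────────────────────────────┨                
┃■■■■■■■■■■                   ┃                
┃■■■■■■■■■■                   ┃                
┃■■■■■■■■■■                   ┃                
┃■■■■■■■■■■                   ┃                
┃■■■■■■■■■■                   ┃                
┃■■■■■■■■■■                   ┃                
┃■■■3■■■■■■                   ┃                
┗━━━━━━━━━━━━━━━━━━━━━━━━━━━━━┛                
                                               
                                               
                                               
                                               
                                               


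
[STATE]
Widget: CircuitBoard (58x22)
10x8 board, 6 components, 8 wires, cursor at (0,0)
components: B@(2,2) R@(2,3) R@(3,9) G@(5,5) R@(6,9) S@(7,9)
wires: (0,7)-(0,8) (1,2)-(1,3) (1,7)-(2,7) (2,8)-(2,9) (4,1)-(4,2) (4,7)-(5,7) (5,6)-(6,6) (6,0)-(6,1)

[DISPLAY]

   0 1 2 3 4 5 6 7 8 9                                    
0  [.]                          · ─ ·                     
                                                          
1           · ─ ·               ·                         
                                │                         
2           B   R               ·   · ─ ·                 
                                                          
3                                       R                 
                                                          
4       · ─ ·                   ·                         
                                │                         
5                       G   ·   ·                         
                            │                             
6   · ─ ·                   ·           R                 
                                                          
7                                       S                 
Cursor: (0,0)                                             
                                                          
                                                          
                                                          
                                                          
                                                          


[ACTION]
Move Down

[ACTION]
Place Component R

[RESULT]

   0 1 2 3 4 5 6 7 8 9                                    
0                               · ─ ·                     
                                                          
1  [R]      · ─ ·               ·                         
                                │                         
2           B   R               ·   · ─ ·                 
                                                          
3                                       R                 
                                                          
4       · ─ ·                   ·                         
                                │                         
5                       G   ·   ·                         
                            │                             
6   · ─ ·                   ·           R                 
                                                          
7                                       S                 
Cursor: (1,0)                                             
                                                          
                                                          
                                                          
                                                          
                                                          


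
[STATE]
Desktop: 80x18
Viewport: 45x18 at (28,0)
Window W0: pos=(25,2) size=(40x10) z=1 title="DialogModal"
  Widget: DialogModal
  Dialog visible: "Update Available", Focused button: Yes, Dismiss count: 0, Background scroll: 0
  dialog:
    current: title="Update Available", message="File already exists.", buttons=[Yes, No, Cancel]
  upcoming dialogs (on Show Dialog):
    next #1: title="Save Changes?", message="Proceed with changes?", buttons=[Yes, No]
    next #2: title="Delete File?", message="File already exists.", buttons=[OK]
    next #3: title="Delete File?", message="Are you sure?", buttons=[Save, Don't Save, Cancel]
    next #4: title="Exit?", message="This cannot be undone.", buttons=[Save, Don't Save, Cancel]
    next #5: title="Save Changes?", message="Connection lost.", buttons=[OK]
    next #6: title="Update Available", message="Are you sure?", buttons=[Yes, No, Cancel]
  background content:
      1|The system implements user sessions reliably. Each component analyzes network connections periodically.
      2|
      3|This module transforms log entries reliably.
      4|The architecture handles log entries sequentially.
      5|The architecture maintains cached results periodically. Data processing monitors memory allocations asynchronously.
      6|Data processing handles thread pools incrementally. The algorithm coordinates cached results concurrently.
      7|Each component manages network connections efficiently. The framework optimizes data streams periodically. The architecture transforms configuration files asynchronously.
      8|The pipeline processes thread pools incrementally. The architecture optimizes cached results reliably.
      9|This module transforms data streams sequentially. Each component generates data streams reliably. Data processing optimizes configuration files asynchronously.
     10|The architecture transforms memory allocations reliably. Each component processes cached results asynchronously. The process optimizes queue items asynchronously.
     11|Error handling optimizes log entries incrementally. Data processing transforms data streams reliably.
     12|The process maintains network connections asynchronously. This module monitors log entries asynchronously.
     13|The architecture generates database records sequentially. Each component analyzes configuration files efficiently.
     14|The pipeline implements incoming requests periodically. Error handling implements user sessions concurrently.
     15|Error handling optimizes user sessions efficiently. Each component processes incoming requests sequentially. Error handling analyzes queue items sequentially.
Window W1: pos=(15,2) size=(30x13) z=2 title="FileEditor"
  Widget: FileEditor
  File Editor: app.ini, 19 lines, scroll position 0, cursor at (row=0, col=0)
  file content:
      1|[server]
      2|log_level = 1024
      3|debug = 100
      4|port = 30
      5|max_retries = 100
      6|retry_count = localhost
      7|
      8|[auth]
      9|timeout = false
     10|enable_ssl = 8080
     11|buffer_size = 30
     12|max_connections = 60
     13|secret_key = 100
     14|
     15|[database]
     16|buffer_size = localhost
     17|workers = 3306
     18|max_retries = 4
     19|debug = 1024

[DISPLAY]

                                             
                                             
━━━━━━━━━━━━━━━━┓━━━━━━━━━━━━━━━━━━━┓        
                ┃                   ┃        
────────────────┨───────────────────┨        
               ▲┃───────────┐ions re┃        
1024           █┃vailable   │       ┃        
               ░┃dy exists. │ies rel┃        
               ░┃  Cancel   │tries s┃        
= 100          ░┃───────────┘ed resu┃        
= localhost    ░┃dles thread pools i┃        
               ░┃━━━━━━━━━━━━━━━━━━━┛        
               ░┃                            
lse            ▼┃                            
━━━━━━━━━━━━━━━━┛                            
                                             
                                             
                                             


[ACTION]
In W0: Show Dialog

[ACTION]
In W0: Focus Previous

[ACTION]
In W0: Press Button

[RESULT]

                                             
                                             
━━━━━━━━━━━━━━━━┓━━━━━━━━━━━━━━━━━━━┓        
                ┃                   ┃        
────────────────┨───────────────────┨        
               ▲┃ts user sessions re┃        
1024           █┃                   ┃        
               ░┃rms log entries rel┃        
               ░┃ndles log entries s┃        
= 100          ░┃intains cached resu┃        
= localhost    ░┃dles thread pools i┃        
               ░┃━━━━━━━━━━━━━━━━━━━┛        
               ░┃                            
lse            ▼┃                            
━━━━━━━━━━━━━━━━┛                            
                                             
                                             
                                             


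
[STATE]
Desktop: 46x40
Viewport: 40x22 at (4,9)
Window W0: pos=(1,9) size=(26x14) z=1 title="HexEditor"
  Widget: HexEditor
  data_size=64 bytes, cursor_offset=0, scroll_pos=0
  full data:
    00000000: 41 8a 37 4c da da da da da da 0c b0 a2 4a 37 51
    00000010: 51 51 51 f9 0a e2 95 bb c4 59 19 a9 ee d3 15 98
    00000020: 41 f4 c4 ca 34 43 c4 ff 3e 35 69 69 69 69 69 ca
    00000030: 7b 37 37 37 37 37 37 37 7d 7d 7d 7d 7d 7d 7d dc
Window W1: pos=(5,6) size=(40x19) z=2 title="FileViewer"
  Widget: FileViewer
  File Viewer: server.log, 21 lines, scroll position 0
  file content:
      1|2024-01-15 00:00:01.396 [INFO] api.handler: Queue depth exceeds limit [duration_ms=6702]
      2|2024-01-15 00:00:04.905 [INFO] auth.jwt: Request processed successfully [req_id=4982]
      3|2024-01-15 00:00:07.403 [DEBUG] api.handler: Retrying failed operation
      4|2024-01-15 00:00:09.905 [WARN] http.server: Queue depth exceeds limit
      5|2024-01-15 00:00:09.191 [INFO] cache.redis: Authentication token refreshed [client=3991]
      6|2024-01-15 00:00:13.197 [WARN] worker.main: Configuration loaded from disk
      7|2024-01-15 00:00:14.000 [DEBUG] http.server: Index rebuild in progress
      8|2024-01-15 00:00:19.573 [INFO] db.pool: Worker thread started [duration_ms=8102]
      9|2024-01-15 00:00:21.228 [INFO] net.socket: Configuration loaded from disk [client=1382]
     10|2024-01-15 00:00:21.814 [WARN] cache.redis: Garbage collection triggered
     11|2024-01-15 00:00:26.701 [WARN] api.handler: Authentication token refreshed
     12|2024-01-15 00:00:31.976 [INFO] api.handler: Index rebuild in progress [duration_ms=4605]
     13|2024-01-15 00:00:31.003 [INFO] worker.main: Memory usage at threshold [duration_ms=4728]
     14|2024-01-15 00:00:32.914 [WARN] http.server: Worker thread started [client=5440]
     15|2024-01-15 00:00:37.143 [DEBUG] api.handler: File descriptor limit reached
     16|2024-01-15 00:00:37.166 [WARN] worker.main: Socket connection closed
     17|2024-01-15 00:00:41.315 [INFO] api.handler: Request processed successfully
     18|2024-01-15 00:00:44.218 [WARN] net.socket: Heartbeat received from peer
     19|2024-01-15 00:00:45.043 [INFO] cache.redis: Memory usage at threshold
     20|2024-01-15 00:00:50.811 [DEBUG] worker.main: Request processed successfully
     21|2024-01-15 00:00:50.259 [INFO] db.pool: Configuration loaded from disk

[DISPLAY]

━┃2024-01-15 00:00:01.396 [INFO] api.ha▲
e┃2024-01-15 00:00:04.905 [INFO] auth.j█
─┃2024-01-15 00:00:07.403 [DEBUG] api.h░
0┃2024-01-15 00:00:09.905 [WARN] http.s░
0┃2024-01-15 00:00:09.191 [INFO] cache.░
0┃2024-01-15 00:00:13.197 [WARN] worker░
0┃2024-01-15 00:00:14.000 [DEBUG] http.░
 ┃2024-01-15 00:00:19.573 [INFO] db.poo░
 ┃2024-01-15 00:00:21.228 [INFO] net.so░
 ┃2024-01-15 00:00:21.814 [WARN] cache.░
 ┃2024-01-15 00:00:26.701 [WARN] api.ha░
 ┃2024-01-15 00:00:31.976 [INFO] api.ha░
 ┃2024-01-15 00:00:31.003 [INFO] worker░
━┃2024-01-15 00:00:32.914 [WARN] http.s░
 ┃2024-01-15 00:00:37.143 [DEBUG] api.h▼
 ┗━━━━━━━━━━━━━━━━━━━━━━━━━━━━━━━━━━━━━━
                                        
                                        
                                        
                                        
                                        
                                        


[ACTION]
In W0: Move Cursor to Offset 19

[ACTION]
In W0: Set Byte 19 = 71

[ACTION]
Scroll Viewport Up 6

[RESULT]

                                        
                                        
                                        
 ┏━━━━━━━━━━━━━━━━━━━━━━━━━━━━━━━━━━━━━━
 ┃ FileViewer                           
 ┠──────────────────────────────────────
━┃2024-01-15 00:00:01.396 [INFO] api.ha▲
e┃2024-01-15 00:00:04.905 [INFO] auth.j█
─┃2024-01-15 00:00:07.403 [DEBUG] api.h░
0┃2024-01-15 00:00:09.905 [WARN] http.s░
0┃2024-01-15 00:00:09.191 [INFO] cache.░
0┃2024-01-15 00:00:13.197 [WARN] worker░
0┃2024-01-15 00:00:14.000 [DEBUG] http.░
 ┃2024-01-15 00:00:19.573 [INFO] db.poo░
 ┃2024-01-15 00:00:21.228 [INFO] net.so░
 ┃2024-01-15 00:00:21.814 [WARN] cache.░
 ┃2024-01-15 00:00:26.701 [WARN] api.ha░
 ┃2024-01-15 00:00:31.976 [INFO] api.ha░
 ┃2024-01-15 00:00:31.003 [INFO] worker░
━┃2024-01-15 00:00:32.914 [WARN] http.s░
 ┃2024-01-15 00:00:37.143 [DEBUG] api.h▼
 ┗━━━━━━━━━━━━━━━━━━━━━━━━━━━━━━━━━━━━━━


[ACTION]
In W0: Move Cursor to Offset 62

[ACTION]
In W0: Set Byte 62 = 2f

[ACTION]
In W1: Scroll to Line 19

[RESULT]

                                        
                                        
                                        
 ┏━━━━━━━━━━━━━━━━━━━━━━━━━━━━━━━━━━━━━━
 ┃ FileViewer                           
 ┠──────────────────────────────────────
━┃2024-01-15 00:00:14.000 [DEBUG] http.▲
e┃2024-01-15 00:00:19.573 [INFO] db.poo░
─┃2024-01-15 00:00:21.228 [INFO] net.so░
0┃2024-01-15 00:00:21.814 [WARN] cache.░
0┃2024-01-15 00:00:26.701 [WARN] api.ha░
0┃2024-01-15 00:00:31.976 [INFO] api.ha░
0┃2024-01-15 00:00:31.003 [INFO] worker░
 ┃2024-01-15 00:00:32.914 [WARN] http.s░
 ┃2024-01-15 00:00:37.143 [DEBUG] api.h░
 ┃2024-01-15 00:00:37.166 [WARN] worker░
 ┃2024-01-15 00:00:41.315 [INFO] api.ha░
 ┃2024-01-15 00:00:44.218 [WARN] net.so░
 ┃2024-01-15 00:00:45.043 [INFO] cache.░
━┃2024-01-15 00:00:50.811 [DEBUG] worke█
 ┃2024-01-15 00:00:50.259 [INFO] db.poo▼
 ┗━━━━━━━━━━━━━━━━━━━━━━━━━━━━━━━━━━━━━━


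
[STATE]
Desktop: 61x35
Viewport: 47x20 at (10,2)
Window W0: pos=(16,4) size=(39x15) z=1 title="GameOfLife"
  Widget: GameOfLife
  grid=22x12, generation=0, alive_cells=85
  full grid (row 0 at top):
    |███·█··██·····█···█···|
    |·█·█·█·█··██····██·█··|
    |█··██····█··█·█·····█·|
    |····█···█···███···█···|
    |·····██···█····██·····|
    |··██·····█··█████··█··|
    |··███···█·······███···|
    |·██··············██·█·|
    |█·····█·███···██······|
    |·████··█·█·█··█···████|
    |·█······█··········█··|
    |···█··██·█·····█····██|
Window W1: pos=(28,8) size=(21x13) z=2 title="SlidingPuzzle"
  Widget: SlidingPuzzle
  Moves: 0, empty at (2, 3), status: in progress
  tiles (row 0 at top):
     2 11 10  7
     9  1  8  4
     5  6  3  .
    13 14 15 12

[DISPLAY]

                                               
                                               
      ┏━━━━━━━━━━━━━━━━━━━━━━━━━━━━━━━━━━━━━┓  
      ┃ GameOfLife                          ┃  
      ┠─────────────────────────────────────┨  
      ┃Gen: 0                               ┃  
      ┃·█·█·█·█··█┏━━━━━━━━━━━━━━━━━━━┓     ┃  
      ┃█··██····█·┃ SlidingPuzzle     ┃     ┃  
      ┃····█···█··┠───────────────────┨     ┃  
      ┃·····██···█┃┌────┬────┬────┬───┃     ┃  
      ┃··██·····█·┃│  2 │ 11 │ 10 │  7┃     ┃  
      ┃··███···█··┃├────┼────┼────┼───┃     ┃  
      ┃·██········┃│  9 │  1 │  8 │  4┃     ┃  
      ┃█·····█·███┃├────┼────┼────┼───┃     ┃  
      ┃·████··█·█·┃│  5 │  6 │  3 │   ┃     ┃  
      ┃·█······█··┃├────┼────┼────┼───┃     ┃  
      ┗━━━━━━━━━━━┃│ 13 │ 14 │ 15 │ 12┃━━━━━┛  
                  ┃└────┴────┴────┴───┃        
                  ┗━━━━━━━━━━━━━━━━━━━┛        
                                               


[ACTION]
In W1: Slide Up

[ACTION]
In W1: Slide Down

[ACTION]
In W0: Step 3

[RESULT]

                                               
                                               
      ┏━━━━━━━━━━━━━━━━━━━━━━━━━━━━━━━━━━━━━┓  
      ┃ GameOfLife                          ┃  
      ┠─────────────────────────────────────┨  
      ┃Gen: 3                               ┃  
      ┃·█······███┏━━━━━━━━━━━━━━━━━━━┓     ┃  
      ┃···········┃ SlidingPuzzle     ┃     ┃  
      ┃··███·█·█··┠───────────────────┨     ┃  
      ┃·········██┃┌────┬────┬────┬───┃     ┃  
      ┃·█·██···█·█┃│  2 │ 11 │ 10 │  7┃     ┃  
      ┃·██········┃├────┼────┼────┼───┃     ┃  
      ┃██·█···██··┃│  9 │  1 │  8 │  4┃     ┃  
      ┃█··█··█·█··┃├────┼────┼────┼───┃     ┃  
      ┃█··██████··┃│  5 │  6 │  3 │   ┃     ┃  
      ┃██·█··█··█·┃├────┼────┼────┼───┃     ┃  
      ┗━━━━━━━━━━━┃│ 13 │ 14 │ 15 │ 12┃━━━━━┛  
                  ┃└────┴────┴────┴───┃        
                  ┗━━━━━━━━━━━━━━━━━━━┛        
                                               


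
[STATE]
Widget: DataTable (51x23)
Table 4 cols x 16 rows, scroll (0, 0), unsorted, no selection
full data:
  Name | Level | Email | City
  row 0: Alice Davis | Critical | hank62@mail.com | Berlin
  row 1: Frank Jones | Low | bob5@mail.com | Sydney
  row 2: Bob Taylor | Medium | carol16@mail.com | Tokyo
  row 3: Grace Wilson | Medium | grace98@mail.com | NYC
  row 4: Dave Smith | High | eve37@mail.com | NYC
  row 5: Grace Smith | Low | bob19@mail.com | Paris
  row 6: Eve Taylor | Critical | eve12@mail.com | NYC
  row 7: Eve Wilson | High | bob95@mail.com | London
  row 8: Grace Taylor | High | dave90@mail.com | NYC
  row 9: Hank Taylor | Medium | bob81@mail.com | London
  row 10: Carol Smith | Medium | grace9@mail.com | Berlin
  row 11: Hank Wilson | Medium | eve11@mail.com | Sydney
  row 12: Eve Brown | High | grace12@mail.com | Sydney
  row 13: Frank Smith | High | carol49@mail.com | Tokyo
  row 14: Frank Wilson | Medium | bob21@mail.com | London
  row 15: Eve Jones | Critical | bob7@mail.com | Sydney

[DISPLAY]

Name        │Level   │Email           │City        
────────────┼────────┼────────────────┼──────      
Alice Davis │Critical│hank62@mail.com │Berlin      
Frank Jones │Low     │bob5@mail.com   │Sydney      
Bob Taylor  │Medium  │carol16@mail.com│Tokyo       
Grace Wilson│Medium  │grace98@mail.com│NYC         
Dave Smith  │High    │eve37@mail.com  │NYC         
Grace Smith │Low     │bob19@mail.com  │Paris       
Eve Taylor  │Critical│eve12@mail.com  │NYC         
Eve Wilson  │High    │bob95@mail.com  │London      
Grace Taylor│High    │dave90@mail.com │NYC         
Hank Taylor │Medium  │bob81@mail.com  │London      
Carol Smith │Medium  │grace9@mail.com │Berlin      
Hank Wilson │Medium  │eve11@mail.com  │Sydney      
Eve Brown   │High    │grace12@mail.com│Sydney      
Frank Smith │High    │carol49@mail.com│Tokyo       
Frank Wilson│Medium  │bob21@mail.com  │London      
Eve Jones   │Critical│bob7@mail.com   │Sydney      
                                                   
                                                   
                                                   
                                                   
                                                   


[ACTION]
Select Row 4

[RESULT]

Name        │Level   │Email           │City        
────────────┼────────┼────────────────┼──────      
Alice Davis │Critical│hank62@mail.com │Berlin      
Frank Jones │Low     │bob5@mail.com   │Sydney      
Bob Taylor  │Medium  │carol16@mail.com│Tokyo       
Grace Wilson│Medium  │grace98@mail.com│NYC         
>ave Smith  │High    │eve37@mail.com  │NYC         
Grace Smith │Low     │bob19@mail.com  │Paris       
Eve Taylor  │Critical│eve12@mail.com  │NYC         
Eve Wilson  │High    │bob95@mail.com  │London      
Grace Taylor│High    │dave90@mail.com │NYC         
Hank Taylor │Medium  │bob81@mail.com  │London      
Carol Smith │Medium  │grace9@mail.com │Berlin      
Hank Wilson │Medium  │eve11@mail.com  │Sydney      
Eve Brown   │High    │grace12@mail.com│Sydney      
Frank Smith │High    │carol49@mail.com│Tokyo       
Frank Wilson│Medium  │bob21@mail.com  │London      
Eve Jones   │Critical│bob7@mail.com   │Sydney      
                                                   
                                                   
                                                   
                                                   
                                                   


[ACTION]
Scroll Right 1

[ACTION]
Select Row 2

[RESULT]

Name        │Level   │Email           │City        
────────────┼────────┼────────────────┼──────      
Alice Davis │Critical│hank62@mail.com │Berlin      
Frank Jones │Low     │bob5@mail.com   │Sydney      
>ob Taylor  │Medium  │carol16@mail.com│Tokyo       
Grace Wilson│Medium  │grace98@mail.com│NYC         
Dave Smith  │High    │eve37@mail.com  │NYC         
Grace Smith │Low     │bob19@mail.com  │Paris       
Eve Taylor  │Critical│eve12@mail.com  │NYC         
Eve Wilson  │High    │bob95@mail.com  │London      
Grace Taylor│High    │dave90@mail.com │NYC         
Hank Taylor │Medium  │bob81@mail.com  │London      
Carol Smith │Medium  │grace9@mail.com │Berlin      
Hank Wilson │Medium  │eve11@mail.com  │Sydney      
Eve Brown   │High    │grace12@mail.com│Sydney      
Frank Smith │High    │carol49@mail.com│Tokyo       
Frank Wilson│Medium  │bob21@mail.com  │London      
Eve Jones   │Critical│bob7@mail.com   │Sydney      
                                                   
                                                   
                                                   
                                                   
                                                   


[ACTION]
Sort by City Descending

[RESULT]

Name        │Level   │Email           │City ▼      
────────────┼────────┼────────────────┼──────      
Bob Taylor  │Medium  │carol16@mail.com│Tokyo       
Frank Smith │High    │carol49@mail.com│Tokyo       
>rank Jones │Low     │bob5@mail.com   │Sydney      
Hank Wilson │Medium  │eve11@mail.com  │Sydney      
Eve Brown   │High    │grace12@mail.com│Sydney      
Eve Jones   │Critical│bob7@mail.com   │Sydney      
Grace Smith │Low     │bob19@mail.com  │Paris       
Grace Wilson│Medium  │grace98@mail.com│NYC         
Dave Smith  │High    │eve37@mail.com  │NYC         
Eve Taylor  │Critical│eve12@mail.com  │NYC         
Grace Taylor│High    │dave90@mail.com │NYC         
Eve Wilson  │High    │bob95@mail.com  │London      
Hank Taylor │Medium  │bob81@mail.com  │London      
Frank Wilson│Medium  │bob21@mail.com  │London      
Alice Davis │Critical│hank62@mail.com │Berlin      
Carol Smith │Medium  │grace9@mail.com │Berlin      
                                                   
                                                   
                                                   
                                                   
                                                   


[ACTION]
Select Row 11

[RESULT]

Name        │Level   │Email           │City ▼      
────────────┼────────┼────────────────┼──────      
Bob Taylor  │Medium  │carol16@mail.com│Tokyo       
Frank Smith │High    │carol49@mail.com│Tokyo       
Frank Jones │Low     │bob5@mail.com   │Sydney      
Hank Wilson │Medium  │eve11@mail.com  │Sydney      
Eve Brown   │High    │grace12@mail.com│Sydney      
Eve Jones   │Critical│bob7@mail.com   │Sydney      
Grace Smith │Low     │bob19@mail.com  │Paris       
Grace Wilson│Medium  │grace98@mail.com│NYC         
Dave Smith  │High    │eve37@mail.com  │NYC         
Eve Taylor  │Critical│eve12@mail.com  │NYC         
Grace Taylor│High    │dave90@mail.com │NYC         
>ve Wilson  │High    │bob95@mail.com  │London      
Hank Taylor │Medium  │bob81@mail.com  │London      
Frank Wilson│Medium  │bob21@mail.com  │London      
Alice Davis │Critical│hank62@mail.com │Berlin      
Carol Smith │Medium  │grace9@mail.com │Berlin      
                                                   
                                                   
                                                   
                                                   
                                                   


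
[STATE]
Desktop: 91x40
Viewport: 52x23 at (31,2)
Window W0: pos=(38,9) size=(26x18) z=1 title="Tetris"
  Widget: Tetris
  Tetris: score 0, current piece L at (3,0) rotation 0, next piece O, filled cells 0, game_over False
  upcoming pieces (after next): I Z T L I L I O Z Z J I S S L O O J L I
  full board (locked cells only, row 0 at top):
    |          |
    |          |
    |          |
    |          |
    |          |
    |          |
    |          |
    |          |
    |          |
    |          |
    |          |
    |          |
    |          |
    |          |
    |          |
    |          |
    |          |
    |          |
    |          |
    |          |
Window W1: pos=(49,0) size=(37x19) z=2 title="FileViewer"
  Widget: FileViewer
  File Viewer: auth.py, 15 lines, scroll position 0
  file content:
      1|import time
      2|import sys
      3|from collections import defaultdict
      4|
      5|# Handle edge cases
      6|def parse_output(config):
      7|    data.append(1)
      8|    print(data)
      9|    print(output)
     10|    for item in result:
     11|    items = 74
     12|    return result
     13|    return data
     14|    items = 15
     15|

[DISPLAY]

                  ┠─────────────────────────────────
                  ┃import time                      
                  ┃import sys                       
                  ┃from collections import defaultdi
                  ┃                                 
                  ┃# Handle edge cases              
                  ┃def parse_output(config):        
       ┏━━━━━━━━━━┃    data.append(1)               
       ┃ Tetris   ┃    print(data)                  
       ┠──────────┃    print(output)                
       ┃          ┃    for item in result:          
       ┃          ┃    items = 74                   
       ┃          ┃    return result                
       ┃          ┃    return data                  
       ┃          ┃    items = 15                   
       ┃          ┃                                 
       ┃          ┗━━━━━━━━━━━━━━━━━━━━━━━━━━━━━━━━━
       ┃          │0            ┃                   
       ┃          │             ┃                   
       ┃          │             ┃                   
       ┃          │             ┃                   
       ┃          │             ┃                   
       ┃          │             ┃                   


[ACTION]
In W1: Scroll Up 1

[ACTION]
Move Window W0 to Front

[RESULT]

                  ┠─────────────────────────────────
                  ┃import time                      
                  ┃import sys                       
                  ┃from collections import defaultdi
                  ┃                                 
                  ┃# Handle edge cases              
                  ┃def parse_output(config):        
       ┏━━━━━━━━━━━━━━━━━━━━━━━━┓d(1)               
       ┃ Tetris                 ┃)                  
       ┠────────────────────────┨ut)                
       ┃          │Next:        ┃n result:          
       ┃          │▓▓           ┃                   
       ┃          │▓▓           ┃ult                
       ┃          │             ┃a                  
       ┃          │             ┃                   
       ┃          │             ┃                   
       ┃          │Score:       ┃━━━━━━━━━━━━━━━━━━━
       ┃          │0            ┃                   
       ┃          │             ┃                   
       ┃          │             ┃                   
       ┃          │             ┃                   
       ┃          │             ┃                   
       ┃          │             ┃                   


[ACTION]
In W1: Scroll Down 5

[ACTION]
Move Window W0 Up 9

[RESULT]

       ┠────────────────────────┨───────────────────
       ┃          │Next:        ┃                   
       ┃          │▓▓           ┃                   
       ┃          │▓▓           ┃ns import defaultdi
       ┃          │             ┃                   
       ┃          │             ┃cases              
       ┃          │             ┃ut(config):        
       ┃          │Score:       ┃d(1)               
       ┃          │0            ┃)                  
       ┃          │             ┃ut)                
       ┃          │             ┃n result:          
       ┃          │             ┃                   
       ┃          │             ┃ult                
       ┃          │             ┃a                  
       ┃          │             ┃                   
       ┗━━━━━━━━━━━━━━━━━━━━━━━━┛                   
                  ┗━━━━━━━━━━━━━━━━━━━━━━━━━━━━━━━━━
                                                    
                                                    
                                                    
                                                    
                                                    
                                                    


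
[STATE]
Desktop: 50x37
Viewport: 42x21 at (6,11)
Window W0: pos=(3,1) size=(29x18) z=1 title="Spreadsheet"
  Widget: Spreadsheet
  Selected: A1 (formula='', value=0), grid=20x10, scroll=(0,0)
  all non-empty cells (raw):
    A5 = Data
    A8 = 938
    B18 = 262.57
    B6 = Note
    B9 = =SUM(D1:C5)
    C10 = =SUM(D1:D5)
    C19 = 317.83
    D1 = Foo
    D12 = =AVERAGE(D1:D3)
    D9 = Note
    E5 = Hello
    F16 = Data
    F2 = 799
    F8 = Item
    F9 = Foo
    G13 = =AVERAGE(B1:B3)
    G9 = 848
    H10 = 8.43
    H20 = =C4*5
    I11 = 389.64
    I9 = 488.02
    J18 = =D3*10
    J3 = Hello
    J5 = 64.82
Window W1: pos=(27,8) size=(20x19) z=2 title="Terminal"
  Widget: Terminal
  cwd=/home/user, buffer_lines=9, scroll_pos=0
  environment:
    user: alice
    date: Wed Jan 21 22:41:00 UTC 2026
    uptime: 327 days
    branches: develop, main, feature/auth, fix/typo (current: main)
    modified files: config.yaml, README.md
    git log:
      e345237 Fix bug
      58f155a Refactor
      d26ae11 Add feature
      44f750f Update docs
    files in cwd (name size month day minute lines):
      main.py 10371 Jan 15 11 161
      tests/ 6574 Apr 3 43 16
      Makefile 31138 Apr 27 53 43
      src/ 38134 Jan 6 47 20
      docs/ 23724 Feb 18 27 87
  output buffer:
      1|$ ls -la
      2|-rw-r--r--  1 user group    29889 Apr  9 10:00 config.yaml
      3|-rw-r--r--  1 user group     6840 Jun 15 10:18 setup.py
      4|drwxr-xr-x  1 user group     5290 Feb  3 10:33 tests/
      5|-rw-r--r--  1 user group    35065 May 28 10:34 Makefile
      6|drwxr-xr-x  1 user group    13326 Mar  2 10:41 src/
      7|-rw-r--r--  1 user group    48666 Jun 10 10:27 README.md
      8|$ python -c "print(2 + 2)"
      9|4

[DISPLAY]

5 Data           0   ┃$ ls -la          ┃ 
6        0Note       ┃-rw-r--r--  1 user┃ 
7        0       0   ┃-rw-r--r--  1 user┃ 
8      938       0   ┃drwxr-xr-x  1 user┃ 
9        0       0   ┃-rw-r--r--  1 user┃ 
0        0       0   ┃drwxr-xr-x  1 user┃ 
1        0       0   ┃-rw-r--r--  1 user┃ 
━━━━━━━━━━━━━━━━━━━━━┃$ python -c "print┃ 
                     ┃4                 ┃ 
                     ┃$ █               ┃ 
                     ┃                  ┃ 
                     ┃                  ┃ 
                     ┃                  ┃ 
                     ┃                  ┃ 
                     ┃                  ┃ 
                     ┗━━━━━━━━━━━━━━━━━━┛ 
                                          
                                          
                                          
                                          
                                          


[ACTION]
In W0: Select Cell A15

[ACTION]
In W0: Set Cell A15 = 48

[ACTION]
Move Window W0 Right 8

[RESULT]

     ┃  5 Data       ┃$ ls -la          ┃ 
     ┃  6        0Not┃-rw-r--r--  1 user┃ 
     ┃  7        0   ┃-rw-r--r--  1 user┃ 
     ┃  8      938   ┃drwxr-xr-x  1 user┃ 
     ┃  9        0   ┃-rw-r--r--  1 user┃ 
     ┃ 10        0   ┃drwxr-xr-x  1 user┃ 
     ┃ 11        0   ┃-rw-r--r--  1 user┃ 
     ┗━━━━━━━━━━━━━━━┃$ python -c "print┃ 
                     ┃4                 ┃ 
                     ┃$ █               ┃ 
                     ┃                  ┃ 
                     ┃                  ┃ 
                     ┃                  ┃ 
                     ┃                  ┃ 
                     ┃                  ┃ 
                     ┗━━━━━━━━━━━━━━━━━━┛ 
                                          
                                          
                                          
                                          
                                          
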